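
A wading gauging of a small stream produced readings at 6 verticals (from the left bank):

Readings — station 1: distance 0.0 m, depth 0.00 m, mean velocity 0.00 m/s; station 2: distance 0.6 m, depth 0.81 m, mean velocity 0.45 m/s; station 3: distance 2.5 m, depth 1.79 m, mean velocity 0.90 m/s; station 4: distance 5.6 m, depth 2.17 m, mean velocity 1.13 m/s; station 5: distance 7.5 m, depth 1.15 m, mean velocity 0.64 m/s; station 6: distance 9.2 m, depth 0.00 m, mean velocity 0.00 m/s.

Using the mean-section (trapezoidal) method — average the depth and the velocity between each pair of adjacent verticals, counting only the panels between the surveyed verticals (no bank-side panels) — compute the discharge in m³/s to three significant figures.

Panel 1-2: Δb = 0.6 m, d̄ = (0.00+0.81)/2 = 0.405, v̄ = (0.00+0.45)/2 = 0.225 → q = 0.6×0.405×0.225 = 0.05468 m³/s
Panel 2-3: Δb = 1.9 m, d̄ = (0.81+1.79)/2 = 1.3, v̄ = (0.45+0.90)/2 = 0.675 → q = 1.9×1.3×0.675 = 1.667 m³/s
Panel 3-4: Δb = 3.1 m, d̄ = (1.79+2.17)/2 = 1.98, v̄ = (0.90+1.13)/2 = 1.015 → q = 3.1×1.98×1.015 = 6.230 m³/s
Panel 4-5: Δb = 1.9 m, d̄ = (2.17+1.15)/2 = 1.66, v̄ = (1.13+0.64)/2 = 0.885 → q = 1.9×1.66×0.885 = 2.791 m³/s
Panel 5-6: Δb = 1.7 m, d̄ = (1.15+0.00)/2 = 0.575, v̄ = (0.64+0.00)/2 = 0.32 → q = 1.7×0.575×0.32 = 0.3128 m³/s
Q = Σ q = 11.06 m³/s

11.1 m³/s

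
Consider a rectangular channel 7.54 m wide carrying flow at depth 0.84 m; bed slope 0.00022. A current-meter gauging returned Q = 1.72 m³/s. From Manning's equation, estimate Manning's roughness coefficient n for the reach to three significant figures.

0.0425

A = b·y = 7.54 × 0.84 = 6.334 m²
P = b + 2y = 7.54 + 2×0.84 = 9.220 m
R = A/P = 6.334/9.220 = 0.6869 m
n = (1/Q)·A·R^(2/3)·S^(1/2) = (1/1.72) × 6.334 × 0.7785 × 0.01483 = 0.04252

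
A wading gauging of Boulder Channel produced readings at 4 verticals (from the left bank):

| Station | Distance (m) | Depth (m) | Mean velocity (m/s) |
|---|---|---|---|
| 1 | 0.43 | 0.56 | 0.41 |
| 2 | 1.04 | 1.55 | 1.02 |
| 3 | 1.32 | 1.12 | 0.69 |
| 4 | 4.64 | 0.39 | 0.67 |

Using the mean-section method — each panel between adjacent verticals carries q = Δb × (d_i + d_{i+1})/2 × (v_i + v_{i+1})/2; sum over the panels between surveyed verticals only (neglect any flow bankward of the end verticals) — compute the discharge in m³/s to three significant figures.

Panel 1-2: Δb = 0.61 m, d̄ = (0.56+1.55)/2 = 1.055, v̄ = (0.41+1.02)/2 = 0.715 → q = 0.61×1.055×0.715 = 0.4601 m³/s
Panel 2-3: Δb = 0.28 m, d̄ = (1.55+1.12)/2 = 1.335, v̄ = (1.02+0.69)/2 = 0.855 → q = 0.28×1.335×0.855 = 0.3196 m³/s
Panel 3-4: Δb = 3.32 m, d̄ = (1.12+0.39)/2 = 0.755, v̄ = (0.69+0.67)/2 = 0.68 → q = 3.32×0.755×0.68 = 1.704 m³/s
Q = Σ q = 2.484 m³/s

2.48 m³/s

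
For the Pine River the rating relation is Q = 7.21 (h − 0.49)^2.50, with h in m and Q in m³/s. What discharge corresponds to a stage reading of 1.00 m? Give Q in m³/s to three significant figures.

1.34 m³/s

Q = 7.21 × (1.00 − 0.49)^2.50 = 7.21 × 0.51^2.50 = 1.339 m³/s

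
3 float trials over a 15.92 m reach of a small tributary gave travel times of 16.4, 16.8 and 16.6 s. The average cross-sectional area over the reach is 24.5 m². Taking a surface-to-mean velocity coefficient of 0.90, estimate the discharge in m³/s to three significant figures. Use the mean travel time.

21.1 m³/s

t̄ = (16.4 + 16.8 + 16.6) / 3 = 16.6 s
v_surface = L / t̄ = 15.92 / 16.6 = 0.9590 m/s
v_mean = 0.90 × 0.9590 = 0.8631 m/s
Q = A × v_mean = 24.5 × 0.8631 = 21.15 m³/s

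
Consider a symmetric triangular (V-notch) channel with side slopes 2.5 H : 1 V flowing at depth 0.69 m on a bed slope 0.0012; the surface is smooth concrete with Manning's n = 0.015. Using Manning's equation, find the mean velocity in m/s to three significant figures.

A = z·y² = 2.5×0.69² = 1.190 m²
P = 2y√(1+z²) = 2×0.69×√(1+2.5²) = 3.716 m
R = A/P = 1.190/3.716 = 0.3203 m
Q = (1/n)·A·R^(2/3)·S^(1/2) = (1/0.015) × 1.190 × 0.3203^(2/3) × 0.0012^(1/2) = 1.287 m³/s
V = Q/A = 1.287/1.190 = 1.081 m/s

1.08 m/s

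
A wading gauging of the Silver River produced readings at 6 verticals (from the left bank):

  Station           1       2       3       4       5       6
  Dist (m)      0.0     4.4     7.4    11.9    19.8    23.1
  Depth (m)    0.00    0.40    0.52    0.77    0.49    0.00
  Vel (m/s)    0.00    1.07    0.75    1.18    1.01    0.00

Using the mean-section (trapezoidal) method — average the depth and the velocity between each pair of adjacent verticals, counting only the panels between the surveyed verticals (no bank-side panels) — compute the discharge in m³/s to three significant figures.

10.4 m³/s

Panel 1-2: Δb = 4.4 m, d̄ = (0.00+0.40)/2 = 0.2, v̄ = (0.00+1.07)/2 = 0.535 → q = 4.4×0.2×0.535 = 0.4708 m³/s
Panel 2-3: Δb = 3 m, d̄ = (0.40+0.52)/2 = 0.46, v̄ = (1.07+0.75)/2 = 0.91 → q = 3×0.46×0.91 = 1.256 m³/s
Panel 3-4: Δb = 4.5 m, d̄ = (0.52+0.77)/2 = 0.645, v̄ = (0.75+1.18)/2 = 0.965 → q = 4.5×0.645×0.965 = 2.801 m³/s
Panel 4-5: Δb = 7.9 m, d̄ = (0.77+0.49)/2 = 0.63, v̄ = (1.18+1.01)/2 = 1.095 → q = 7.9×0.63×1.095 = 5.450 m³/s
Panel 5-6: Δb = 3.3 m, d̄ = (0.49+0.00)/2 = 0.245, v̄ = (1.01+0.00)/2 = 0.505 → q = 3.3×0.245×0.505 = 0.4083 m³/s
Q = Σ q = 10.39 m³/s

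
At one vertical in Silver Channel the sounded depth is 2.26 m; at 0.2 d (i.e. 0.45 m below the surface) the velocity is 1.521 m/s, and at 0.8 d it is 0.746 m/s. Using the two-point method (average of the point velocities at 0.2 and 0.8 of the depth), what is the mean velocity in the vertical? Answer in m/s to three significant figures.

1.13 m/s

v̄ = (1.521 + 0.746) / 2 = 1.134 m/s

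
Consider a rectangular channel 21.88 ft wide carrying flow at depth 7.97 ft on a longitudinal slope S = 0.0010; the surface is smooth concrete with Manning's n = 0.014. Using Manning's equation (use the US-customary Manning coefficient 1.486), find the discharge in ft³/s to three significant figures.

1620 ft³/s

A = b·y = 21.88 × 7.97 = 174.4 ft²
P = b + 2y = 21.88 + 2×7.97 = 37.82 ft
R = A/P = 174.4/37.82 = 4.611 ft
Q = (1.486/n)·A·R^(2/3)·S^(1/2) = (1.486/0.014) × 174.4 × 4.611^(2/3) × 0.0010^(1/2) = 1622 ft³/s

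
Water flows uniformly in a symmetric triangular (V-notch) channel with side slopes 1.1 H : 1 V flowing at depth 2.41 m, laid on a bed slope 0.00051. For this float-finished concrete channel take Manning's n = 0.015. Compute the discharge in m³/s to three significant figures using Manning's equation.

8.91 m³/s

A = z·y² = 1.1×2.41² = 6.389 m²
P = 2y√(1+z²) = 2×2.41×√(1+1.1²) = 7.165 m
R = A/P = 6.389/7.165 = 0.8916 m
Q = (1/n)·A·R^(2/3)·S^(1/2) = (1/0.015) × 6.389 × 0.8916^(2/3) × 0.00051^(1/2) = 8.911 m³/s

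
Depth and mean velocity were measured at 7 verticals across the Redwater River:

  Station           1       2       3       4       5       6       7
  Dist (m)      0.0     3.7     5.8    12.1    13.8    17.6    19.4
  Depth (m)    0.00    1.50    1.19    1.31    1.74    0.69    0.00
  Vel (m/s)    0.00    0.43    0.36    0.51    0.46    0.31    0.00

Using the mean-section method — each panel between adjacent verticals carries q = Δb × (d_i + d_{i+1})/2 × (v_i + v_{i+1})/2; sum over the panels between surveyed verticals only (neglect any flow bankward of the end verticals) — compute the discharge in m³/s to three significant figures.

8.27 m³/s

Panel 1-2: Δb = 3.7 m, d̄ = (0.00+1.50)/2 = 0.75, v̄ = (0.00+0.43)/2 = 0.215 → q = 3.7×0.75×0.215 = 0.5966 m³/s
Panel 2-3: Δb = 2.1 m, d̄ = (1.50+1.19)/2 = 1.345, v̄ = (0.43+0.36)/2 = 0.395 → q = 2.1×1.345×0.395 = 1.116 m³/s
Panel 3-4: Δb = 6.3 m, d̄ = (1.19+1.31)/2 = 1.25, v̄ = (0.36+0.51)/2 = 0.435 → q = 6.3×1.25×0.435 = 3.426 m³/s
Panel 4-5: Δb = 1.7 m, d̄ = (1.31+1.74)/2 = 1.525, v̄ = (0.51+0.46)/2 = 0.485 → q = 1.7×1.525×0.485 = 1.257 m³/s
Panel 5-6: Δb = 3.8 m, d̄ = (1.74+0.69)/2 = 1.215, v̄ = (0.46+0.31)/2 = 0.385 → q = 3.8×1.215×0.385 = 1.778 m³/s
Panel 6-7: Δb = 1.8 m, d̄ = (0.69+0.00)/2 = 0.345, v̄ = (0.31+0.00)/2 = 0.155 → q = 1.8×0.345×0.155 = 0.09626 m³/s
Q = Σ q = 8.269 m³/s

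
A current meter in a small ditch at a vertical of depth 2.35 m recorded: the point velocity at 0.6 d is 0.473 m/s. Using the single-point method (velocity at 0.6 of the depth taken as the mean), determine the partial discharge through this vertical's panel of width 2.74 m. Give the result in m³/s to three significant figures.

3.05 m³/s

v̄ = v₀.₆ = 0.473 m/s
q = v̄ × d × w = 0.4730 × 2.35 × 2.74 = 3.046 m³/s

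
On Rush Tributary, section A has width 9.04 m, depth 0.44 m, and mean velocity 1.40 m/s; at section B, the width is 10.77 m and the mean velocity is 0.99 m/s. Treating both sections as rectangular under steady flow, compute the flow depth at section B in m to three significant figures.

0.522 m

Q = A₁V₁ = (9.04×0.44) × 1.40 = 5.569 m³/s
d₂ = Q/(b₂ V₂) = 5.569/(10.77×0.99) = 0.5223 m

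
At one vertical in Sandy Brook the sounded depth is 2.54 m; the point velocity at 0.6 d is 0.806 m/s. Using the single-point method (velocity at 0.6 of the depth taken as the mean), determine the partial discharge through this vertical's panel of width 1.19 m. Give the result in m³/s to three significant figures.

2.44 m³/s

v̄ = v₀.₆ = 0.806 m/s
q = v̄ × d × w = 0.8060 × 2.54 × 1.19 = 2.436 m³/s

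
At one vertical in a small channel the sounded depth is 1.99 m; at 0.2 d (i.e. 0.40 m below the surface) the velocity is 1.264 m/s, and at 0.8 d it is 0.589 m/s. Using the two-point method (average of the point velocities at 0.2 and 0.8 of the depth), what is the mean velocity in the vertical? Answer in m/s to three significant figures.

v̄ = (1.264 + 0.589) / 2 = 0.9265 m/s

0.927 m/s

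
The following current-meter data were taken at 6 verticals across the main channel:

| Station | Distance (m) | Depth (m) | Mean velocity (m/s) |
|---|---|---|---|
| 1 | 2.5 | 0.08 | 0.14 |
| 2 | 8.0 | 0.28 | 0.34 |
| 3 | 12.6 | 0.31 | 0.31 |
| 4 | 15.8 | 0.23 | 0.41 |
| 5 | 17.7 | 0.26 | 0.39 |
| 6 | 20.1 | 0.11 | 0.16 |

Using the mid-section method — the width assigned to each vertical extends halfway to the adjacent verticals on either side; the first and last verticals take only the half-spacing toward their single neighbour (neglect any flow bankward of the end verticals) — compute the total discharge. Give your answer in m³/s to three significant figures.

w_1 = (8.0 − 2.5)/2 = 2.75 m; q_1 = 0.14 × 0.08 × 2.75 = 0.03080 m³/s
w_2 = (12.6 − 2.5)/2 = 5.05 m; q_2 = 0.34 × 0.28 × 5.05 = 0.4808 m³/s
w_3 = (15.8 − 8.0)/2 = 3.9 m; q_3 = 0.31 × 0.31 × 3.9 = 0.3748 m³/s
w_4 = (17.7 − 12.6)/2 = 2.55 m; q_4 = 0.41 × 0.23 × 2.55 = 0.2405 m³/s
w_5 = (20.1 − 15.8)/2 = 2.15 m; q_5 = 0.39 × 0.26 × 2.15 = 0.2180 m³/s
w_6 = (20.1 − 17.7)/2 = 1.2 m; q_6 = 0.16 × 0.11 × 1.2 = 0.02112 m³/s
Q = Σ qᵢ = 1.366 m³/s

1.37 m³/s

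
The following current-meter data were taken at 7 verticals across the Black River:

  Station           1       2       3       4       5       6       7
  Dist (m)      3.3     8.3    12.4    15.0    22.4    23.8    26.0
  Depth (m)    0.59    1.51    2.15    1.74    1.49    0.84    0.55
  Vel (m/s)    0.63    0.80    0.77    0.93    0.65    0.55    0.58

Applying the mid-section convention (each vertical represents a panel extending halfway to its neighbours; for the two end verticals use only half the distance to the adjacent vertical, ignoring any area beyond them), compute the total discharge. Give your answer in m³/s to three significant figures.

w_1 = (8.3 − 3.3)/2 = 2.5 m; q_1 = 0.63 × 0.59 × 2.5 = 0.9293 m³/s
w_2 = (12.4 − 3.3)/2 = 4.55 m; q_2 = 0.80 × 1.51 × 4.55 = 5.496 m³/s
w_3 = (15.0 − 8.3)/2 = 3.35 m; q_3 = 0.77 × 2.15 × 3.35 = 5.546 m³/s
w_4 = (22.4 − 12.4)/2 = 5 m; q_4 = 0.93 × 1.74 × 5 = 8.091 m³/s
w_5 = (23.8 − 15.0)/2 = 4.4 m; q_5 = 0.65 × 1.49 × 4.4 = 4.261 m³/s
w_6 = (26.0 − 22.4)/2 = 1.8 m; q_6 = 0.55 × 0.84 × 1.8 = 0.8316 m³/s
w_7 = (26.0 − 23.8)/2 = 1.1 m; q_7 = 0.58 × 0.55 × 1.1 = 0.3509 m³/s
Q = Σ qᵢ = 25.51 m³/s

25.5 m³/s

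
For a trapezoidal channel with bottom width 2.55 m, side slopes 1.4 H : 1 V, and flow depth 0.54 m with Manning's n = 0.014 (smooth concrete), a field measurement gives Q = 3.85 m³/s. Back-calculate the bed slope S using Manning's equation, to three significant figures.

A = (b + z·y)·y = (2.55 + 1.4×0.54)×0.54 = 1.785 m²
P = b + 2y√(1+z²) = 2.55 + 2×0.54×√(1+1.4²) = 4.408 m
R = A/P = 1.785/4.408 = 0.4050 m
S = (Q·n / (1·A·R^(2/3)))² = (3.85×0.014 / (1×1.785×0.5474))² = 0.003042

0.00304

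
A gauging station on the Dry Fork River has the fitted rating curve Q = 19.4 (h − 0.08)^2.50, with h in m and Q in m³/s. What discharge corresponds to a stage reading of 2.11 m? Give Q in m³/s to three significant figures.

114 m³/s

Q = 19.4 × (2.11 − 0.08)^2.50 = 19.4 × 2.03^2.50 = 113.9 m³/s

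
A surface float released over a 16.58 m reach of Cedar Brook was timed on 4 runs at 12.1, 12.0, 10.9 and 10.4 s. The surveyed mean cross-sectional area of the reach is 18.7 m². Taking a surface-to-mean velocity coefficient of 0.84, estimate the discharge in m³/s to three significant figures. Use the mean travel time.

22.9 m³/s

t̄ = (12.1 + 12.0 + 10.9 + 10.4) / 4 = 11.35 s
v_surface = L / t̄ = 16.58 / 11.35 = 1.461 m/s
v_mean = 0.84 × 1.461 = 1.227 m/s
Q = A × v_mean = 18.7 × 1.227 = 22.95 m³/s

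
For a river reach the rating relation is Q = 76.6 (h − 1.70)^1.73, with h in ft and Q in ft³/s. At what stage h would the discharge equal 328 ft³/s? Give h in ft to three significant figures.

4.02 ft

h − h₀ = (Q/C)^(1/b) = (328/76.6)^(1/1.73) = 2.318 ft
h = 1.70 + 2.318 = 4.018 ft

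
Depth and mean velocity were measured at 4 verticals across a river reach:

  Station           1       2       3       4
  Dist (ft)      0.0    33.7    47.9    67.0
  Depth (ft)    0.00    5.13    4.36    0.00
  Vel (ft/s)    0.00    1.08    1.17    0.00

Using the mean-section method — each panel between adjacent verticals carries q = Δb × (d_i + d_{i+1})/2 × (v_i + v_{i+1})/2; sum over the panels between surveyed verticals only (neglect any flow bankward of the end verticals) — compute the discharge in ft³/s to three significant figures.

Panel 1-2: Δb = 33.7 ft, d̄ = (0.00+5.13)/2 = 2.565, v̄ = (0.00+1.08)/2 = 0.54 → q = 33.7×2.565×0.54 = 46.68 ft³/s
Panel 2-3: Δb = 14.2 ft, d̄ = (5.13+4.36)/2 = 4.745, v̄ = (1.08+1.17)/2 = 1.125 → q = 14.2×4.745×1.125 = 75.80 ft³/s
Panel 3-4: Δb = 19.1 ft, d̄ = (4.36+0.00)/2 = 2.18, v̄ = (1.17+0.00)/2 = 0.585 → q = 19.1×2.18×0.585 = 24.36 ft³/s
Q = Σ q = 146.8 ft³/s

147 ft³/s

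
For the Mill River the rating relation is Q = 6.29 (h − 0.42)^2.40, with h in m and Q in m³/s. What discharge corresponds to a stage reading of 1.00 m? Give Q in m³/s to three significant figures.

1.70 m³/s

Q = 6.29 × (1.00 − 0.42)^2.40 = 6.29 × 0.58^2.40 = 1.702 m³/s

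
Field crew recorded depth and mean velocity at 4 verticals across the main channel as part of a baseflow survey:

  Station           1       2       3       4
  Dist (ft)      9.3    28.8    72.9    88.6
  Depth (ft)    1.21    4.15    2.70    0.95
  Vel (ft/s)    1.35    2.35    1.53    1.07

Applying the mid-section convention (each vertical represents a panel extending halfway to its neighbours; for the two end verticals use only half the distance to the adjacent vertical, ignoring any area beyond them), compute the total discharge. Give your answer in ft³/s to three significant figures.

458 ft³/s

w_1 = (28.8 − 9.3)/2 = 9.75 ft; q_1 = 1.35 × 1.21 × 9.75 = 15.93 ft³/s
w_2 = (72.9 − 9.3)/2 = 31.8 ft; q_2 = 2.35 × 4.15 × 31.8 = 310.1 ft³/s
w_3 = (88.6 − 28.8)/2 = 29.9 ft; q_3 = 1.53 × 2.70 × 29.9 = 123.5 ft³/s
w_4 = (88.6 − 72.9)/2 = 7.85 ft; q_4 = 1.07 × 0.95 × 7.85 = 7.980 ft³/s
Q = Σ qᵢ = 457.6 ft³/s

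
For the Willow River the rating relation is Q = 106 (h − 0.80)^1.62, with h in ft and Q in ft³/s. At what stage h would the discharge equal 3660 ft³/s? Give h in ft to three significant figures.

9.70 ft

h − h₀ = (Q/C)^(1/b) = (3660/106)^(1/1.62) = 8.902 ft
h = 0.80 + 8.902 = 9.702 ft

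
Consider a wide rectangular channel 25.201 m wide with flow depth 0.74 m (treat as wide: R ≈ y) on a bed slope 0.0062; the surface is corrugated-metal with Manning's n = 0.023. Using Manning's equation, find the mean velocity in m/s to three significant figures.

2.80 m/s

A = b·y = 25.201 × 0.74 = 18.65 m²
Wide channel: R ≈ y = 0.74 m
Q = (1/n)·A·R^(2/3)·S^(1/2) = (1/0.023) × 18.65 × 0.7400^(2/3) × 0.0062^(1/2) = 52.23 m³/s
V = Q/A = 52.23/18.65 = 2.801 m/s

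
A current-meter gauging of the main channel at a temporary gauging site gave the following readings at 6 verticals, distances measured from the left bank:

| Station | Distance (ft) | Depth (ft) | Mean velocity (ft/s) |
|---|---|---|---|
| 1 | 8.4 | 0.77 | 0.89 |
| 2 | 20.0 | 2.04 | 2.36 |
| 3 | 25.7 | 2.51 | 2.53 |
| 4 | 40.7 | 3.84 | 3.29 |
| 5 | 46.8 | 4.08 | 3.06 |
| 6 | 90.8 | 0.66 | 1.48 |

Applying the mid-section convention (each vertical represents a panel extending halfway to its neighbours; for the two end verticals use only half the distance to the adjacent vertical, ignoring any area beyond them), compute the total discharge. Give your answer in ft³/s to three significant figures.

w_1 = (20.0 − 8.4)/2 = 5.8 ft; q_1 = 0.89 × 0.77 × 5.8 = 3.975 ft³/s
w_2 = (25.7 − 8.4)/2 = 8.65 ft; q_2 = 2.36 × 2.04 × 8.65 = 41.64 ft³/s
w_3 = (40.7 − 20.0)/2 = 10.35 ft; q_3 = 2.53 × 2.51 × 10.35 = 65.73 ft³/s
w_4 = (46.8 − 25.7)/2 = 10.55 ft; q_4 = 3.29 × 3.84 × 10.55 = 133.3 ft³/s
w_5 = (90.8 − 40.7)/2 = 25.05 ft; q_5 = 3.06 × 4.08 × 25.05 = 312.7 ft³/s
w_6 = (90.8 − 46.8)/2 = 22 ft; q_6 = 1.48 × 0.66 × 22 = 21.49 ft³/s
Q = Σ qᵢ = 578.9 ft³/s

579 ft³/s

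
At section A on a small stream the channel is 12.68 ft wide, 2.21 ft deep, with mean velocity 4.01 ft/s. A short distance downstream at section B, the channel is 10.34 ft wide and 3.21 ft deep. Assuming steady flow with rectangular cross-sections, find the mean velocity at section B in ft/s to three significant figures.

3.39 ft/s

Q = A₁V₁ = (12.68×2.21) × 4.01 = 112.4 ft³/s
A₂ = 10.34 × 3.21 = 33.19 ft²
V₂ = Q/A₂ = 112.4/33.19 = 3.386 ft/s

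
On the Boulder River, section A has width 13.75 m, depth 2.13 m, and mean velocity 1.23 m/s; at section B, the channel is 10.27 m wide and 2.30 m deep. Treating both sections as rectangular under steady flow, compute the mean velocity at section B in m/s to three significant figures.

1.53 m/s

Q = A₁V₁ = (13.75×2.13) × 1.23 = 36.02 m³/s
A₂ = 10.27 × 2.30 = 23.62 m²
V₂ = Q/A₂ = 36.02/23.62 = 1.525 m/s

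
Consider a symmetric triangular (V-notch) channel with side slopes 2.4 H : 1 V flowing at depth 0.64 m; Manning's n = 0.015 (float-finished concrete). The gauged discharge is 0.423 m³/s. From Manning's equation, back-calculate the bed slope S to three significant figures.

0.000212

A = z·y² = 2.4×0.64² = 0.9830 m²
P = 2y√(1+z²) = 2×0.64×√(1+2.4²) = 3.328 m
R = A/P = 0.9830/3.328 = 0.2954 m
S = (Q·n / (1·A·R^(2/3)))² = (0.423×0.015 / (1×0.9830×0.4435))² = 0.0002118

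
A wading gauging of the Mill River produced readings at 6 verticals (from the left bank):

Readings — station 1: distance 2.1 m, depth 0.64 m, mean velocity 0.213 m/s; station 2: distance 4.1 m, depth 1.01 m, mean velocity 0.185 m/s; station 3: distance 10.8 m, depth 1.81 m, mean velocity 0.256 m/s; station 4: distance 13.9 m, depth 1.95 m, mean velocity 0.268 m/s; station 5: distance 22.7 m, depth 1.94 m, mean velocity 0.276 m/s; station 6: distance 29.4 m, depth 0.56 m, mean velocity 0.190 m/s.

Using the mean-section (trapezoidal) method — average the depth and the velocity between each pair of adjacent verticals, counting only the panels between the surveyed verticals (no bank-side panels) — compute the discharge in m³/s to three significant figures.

10.5 m³/s

Panel 1-2: Δb = 2 m, d̄ = (0.64+1.01)/2 = 0.825, v̄ = (0.213+0.185)/2 = 0.199 → q = 2×0.825×0.199 = 0.3284 m³/s
Panel 2-3: Δb = 6.7 m, d̄ = (1.01+1.81)/2 = 1.41, v̄ = (0.185+0.256)/2 = 0.2205 → q = 6.7×1.41×0.2205 = 2.083 m³/s
Panel 3-4: Δb = 3.1 m, d̄ = (1.81+1.95)/2 = 1.88, v̄ = (0.256+0.268)/2 = 0.262 → q = 3.1×1.88×0.262 = 1.527 m³/s
Panel 4-5: Δb = 8.8 m, d̄ = (1.95+1.94)/2 = 1.945, v̄ = (0.268+0.276)/2 = 0.272 → q = 8.8×1.945×0.272 = 4.656 m³/s
Panel 5-6: Δb = 6.7 m, d̄ = (1.94+0.56)/2 = 1.25, v̄ = (0.276+0.190)/2 = 0.233 → q = 6.7×1.25×0.233 = 1.951 m³/s
Q = Σ q = 10.55 m³/s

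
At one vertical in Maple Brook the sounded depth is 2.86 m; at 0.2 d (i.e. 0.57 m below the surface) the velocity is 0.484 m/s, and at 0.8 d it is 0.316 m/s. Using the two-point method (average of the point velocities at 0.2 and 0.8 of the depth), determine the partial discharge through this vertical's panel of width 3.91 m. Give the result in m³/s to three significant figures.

v̄ = (0.484 + 0.316) / 2 = 0.4000 m/s
q = v̄ × d × w = 0.4000 × 2.86 × 3.91 = 4.473 m³/s

4.47 m³/s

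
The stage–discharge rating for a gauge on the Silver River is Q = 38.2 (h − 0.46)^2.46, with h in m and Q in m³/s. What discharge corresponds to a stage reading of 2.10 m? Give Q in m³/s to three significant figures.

Q = 38.2 × (2.10 − 0.46)^2.46 = 38.2 × 1.64^2.46 = 129.0 m³/s

129 m³/s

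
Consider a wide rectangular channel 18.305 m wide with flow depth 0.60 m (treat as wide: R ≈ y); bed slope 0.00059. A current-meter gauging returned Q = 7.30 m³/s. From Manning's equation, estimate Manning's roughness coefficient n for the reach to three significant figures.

0.0260

A = b·y = 18.305 × 0.60 = 10.98 m²
Wide channel: R ≈ y = 0.60 m
n = (1/Q)·A·R^(2/3)·S^(1/2) = (1/7.30) × 10.98 × 0.7114 × 0.02429 = 0.02600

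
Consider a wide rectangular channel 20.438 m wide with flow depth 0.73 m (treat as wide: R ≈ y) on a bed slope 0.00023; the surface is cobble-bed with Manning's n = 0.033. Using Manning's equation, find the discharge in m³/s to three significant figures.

A = b·y = 20.438 × 0.73 = 14.92 m²
Wide channel: R ≈ y = 0.73 m
Q = (1/n)·A·R^(2/3)·S^(1/2) = (1/0.033) × 14.92 × 0.7300^(2/3) × 0.00023^(1/2) = 5.559 m³/s

5.56 m³/s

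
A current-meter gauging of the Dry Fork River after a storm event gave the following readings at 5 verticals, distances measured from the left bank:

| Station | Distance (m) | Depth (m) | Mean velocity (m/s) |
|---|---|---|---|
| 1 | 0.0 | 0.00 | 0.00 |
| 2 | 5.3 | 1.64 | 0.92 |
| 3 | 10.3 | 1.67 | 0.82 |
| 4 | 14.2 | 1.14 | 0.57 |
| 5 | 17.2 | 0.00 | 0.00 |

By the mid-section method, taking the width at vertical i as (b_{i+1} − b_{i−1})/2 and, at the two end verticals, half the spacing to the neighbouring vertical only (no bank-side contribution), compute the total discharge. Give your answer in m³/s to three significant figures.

w_2 = (10.3 − 0.0)/2 = 5.15 m; q_2 = 0.92 × 1.64 × 5.15 = 7.770 m³/s
w_3 = (14.2 − 5.3)/2 = 4.45 m; q_3 = 0.82 × 1.67 × 4.45 = 6.094 m³/s
w_4 = (17.2 − 10.3)/2 = 3.45 m; q_4 = 0.57 × 1.14 × 3.45 = 2.242 m³/s
Stations 1, 5 contribute zero (depth or velocity is 0).
Q = Σ qᵢ = 16.11 m³/s

16.1 m³/s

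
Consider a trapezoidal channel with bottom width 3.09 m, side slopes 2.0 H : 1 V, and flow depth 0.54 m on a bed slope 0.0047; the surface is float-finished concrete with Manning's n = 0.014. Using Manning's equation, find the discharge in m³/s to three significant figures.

6.08 m³/s

A = (b + z·y)·y = (3.09 + 2.0×0.54)×0.54 = 2.252 m²
P = b + 2y√(1+z²) = 3.09 + 2×0.54×√(1+2.0²) = 5.505 m
R = A/P = 2.252/5.505 = 0.4090 m
Q = (1/n)·A·R^(2/3)·S^(1/2) = (1/0.014) × 2.252 × 0.4090^(2/3) × 0.0047^(1/2) = 6.076 m³/s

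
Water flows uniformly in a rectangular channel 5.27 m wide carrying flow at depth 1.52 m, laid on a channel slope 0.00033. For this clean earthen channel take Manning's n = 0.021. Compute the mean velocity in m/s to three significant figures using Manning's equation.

0.844 m/s

A = b·y = 5.27 × 1.52 = 8.010 m²
P = b + 2y = 5.27 + 2×1.52 = 8.310 m
R = A/P = 8.010/8.310 = 0.9639 m
Q = (1/n)·A·R^(2/3)·S^(1/2) = (1/0.021) × 8.010 × 0.9639^(2/3) × 0.00033^(1/2) = 6.762 m³/s
V = Q/A = 6.762/8.010 = 0.8441 m/s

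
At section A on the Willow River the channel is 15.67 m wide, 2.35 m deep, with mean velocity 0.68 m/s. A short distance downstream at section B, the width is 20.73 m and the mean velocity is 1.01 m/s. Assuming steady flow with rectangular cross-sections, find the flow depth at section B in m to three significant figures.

Q = A₁V₁ = (15.67×2.35) × 0.68 = 25.04 m³/s
d₂ = Q/(b₂ V₂) = 25.04/(20.73×1.01) = 1.196 m

1.20 m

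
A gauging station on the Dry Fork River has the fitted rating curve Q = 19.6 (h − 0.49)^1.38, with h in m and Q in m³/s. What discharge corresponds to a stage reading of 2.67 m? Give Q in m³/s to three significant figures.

57.5 m³/s

Q = 19.6 × (2.67 − 0.49)^1.38 = 19.6 × 2.18^1.38 = 57.45 m³/s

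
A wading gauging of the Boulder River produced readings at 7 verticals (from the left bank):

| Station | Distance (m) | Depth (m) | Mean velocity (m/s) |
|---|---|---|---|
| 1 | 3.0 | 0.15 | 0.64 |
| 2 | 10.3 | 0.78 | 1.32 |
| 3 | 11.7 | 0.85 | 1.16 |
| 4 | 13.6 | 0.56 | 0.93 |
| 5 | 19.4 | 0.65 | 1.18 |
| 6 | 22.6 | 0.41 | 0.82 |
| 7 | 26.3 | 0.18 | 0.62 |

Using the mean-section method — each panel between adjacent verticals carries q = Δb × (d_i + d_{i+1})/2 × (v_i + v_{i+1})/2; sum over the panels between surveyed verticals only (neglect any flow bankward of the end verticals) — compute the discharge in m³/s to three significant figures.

Panel 1-2: Δb = 7.3 m, d̄ = (0.15+0.78)/2 = 0.465, v̄ = (0.64+1.32)/2 = 0.98 → q = 7.3×0.465×0.98 = 3.327 m³/s
Panel 2-3: Δb = 1.4 m, d̄ = (0.78+0.85)/2 = 0.815, v̄ = (1.32+1.16)/2 = 1.24 → q = 1.4×0.815×1.24 = 1.415 m³/s
Panel 3-4: Δb = 1.9 m, d̄ = (0.85+0.56)/2 = 0.705, v̄ = (1.16+0.93)/2 = 1.045 → q = 1.9×0.705×1.045 = 1.400 m³/s
Panel 4-5: Δb = 5.8 m, d̄ = (0.56+0.65)/2 = 0.605, v̄ = (0.93+1.18)/2 = 1.055 → q = 5.8×0.605×1.055 = 3.702 m³/s
Panel 5-6: Δb = 3.2 m, d̄ = (0.65+0.41)/2 = 0.53, v̄ = (1.18+0.82)/2 = 1 → q = 3.2×0.53×1 = 1.696 m³/s
Panel 6-7: Δb = 3.7 m, d̄ = (0.41+0.18)/2 = 0.295, v̄ = (0.82+0.62)/2 = 0.72 → q = 3.7×0.295×0.72 = 0.7859 m³/s
Q = Σ q = 12.33 m³/s

12.3 m³/s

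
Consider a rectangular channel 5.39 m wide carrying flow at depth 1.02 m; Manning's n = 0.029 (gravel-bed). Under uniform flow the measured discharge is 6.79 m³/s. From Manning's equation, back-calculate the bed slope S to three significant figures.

0.00192

A = b·y = 5.39 × 1.02 = 5.498 m²
P = b + 2y = 5.39 + 2×1.02 = 7.430 m
R = A/P = 5.498/7.430 = 0.7399 m
S = (Q·n / (1·A·R^(2/3)))² = (6.79×0.029 / (1×5.498×0.8181))² = 0.001917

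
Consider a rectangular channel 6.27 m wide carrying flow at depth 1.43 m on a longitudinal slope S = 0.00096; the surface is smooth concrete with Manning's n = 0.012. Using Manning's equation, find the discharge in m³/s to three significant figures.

A = b·y = 6.27 × 1.43 = 8.966 m²
P = b + 2y = 6.27 + 2×1.43 = 9.130 m
R = A/P = 8.966/9.130 = 0.9820 m
Q = (1/n)·A·R^(2/3)·S^(1/2) = (1/0.012) × 8.966 × 0.9820^(2/3) × 0.00096^(1/2) = 22.87 m³/s

22.9 m³/s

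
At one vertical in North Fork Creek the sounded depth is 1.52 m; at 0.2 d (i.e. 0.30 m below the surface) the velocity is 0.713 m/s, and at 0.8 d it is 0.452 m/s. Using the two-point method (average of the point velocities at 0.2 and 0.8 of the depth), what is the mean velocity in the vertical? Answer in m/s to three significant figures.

v̄ = (0.713 + 0.452) / 2 = 0.5825 m/s

0.583 m/s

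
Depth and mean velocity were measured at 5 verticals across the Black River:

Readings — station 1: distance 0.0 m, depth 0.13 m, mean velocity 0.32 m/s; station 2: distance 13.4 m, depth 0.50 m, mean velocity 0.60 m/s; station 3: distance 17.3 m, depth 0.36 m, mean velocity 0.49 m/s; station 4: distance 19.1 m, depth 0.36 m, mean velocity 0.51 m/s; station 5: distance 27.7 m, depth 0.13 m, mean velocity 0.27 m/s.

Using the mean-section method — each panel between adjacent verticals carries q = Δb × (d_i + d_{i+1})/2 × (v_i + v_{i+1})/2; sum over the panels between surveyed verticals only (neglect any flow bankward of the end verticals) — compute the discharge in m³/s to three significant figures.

4.00 m³/s

Panel 1-2: Δb = 13.4 m, d̄ = (0.13+0.50)/2 = 0.315, v̄ = (0.32+0.60)/2 = 0.46 → q = 13.4×0.315×0.46 = 1.942 m³/s
Panel 2-3: Δb = 3.9 m, d̄ = (0.50+0.36)/2 = 0.43, v̄ = (0.60+0.49)/2 = 0.545 → q = 3.9×0.43×0.545 = 0.9140 m³/s
Panel 3-4: Δb = 1.8 m, d̄ = (0.36+0.36)/2 = 0.36, v̄ = (0.49+0.51)/2 = 0.5 → q = 1.8×0.36×0.5 = 0.3240 m³/s
Panel 4-5: Δb = 8.6 m, d̄ = (0.36+0.13)/2 = 0.245, v̄ = (0.51+0.27)/2 = 0.39 → q = 8.6×0.245×0.39 = 0.8217 m³/s
Q = Σ q = 4.001 m³/s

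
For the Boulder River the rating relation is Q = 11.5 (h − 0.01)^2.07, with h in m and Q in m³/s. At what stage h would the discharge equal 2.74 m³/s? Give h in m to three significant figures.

h − h₀ = (Q/C)^(1/b) = (2.74/11.5)^(1/2.07) = 0.5001 m
h = 0.01 + 0.5001 = 0.5101 m

0.510 m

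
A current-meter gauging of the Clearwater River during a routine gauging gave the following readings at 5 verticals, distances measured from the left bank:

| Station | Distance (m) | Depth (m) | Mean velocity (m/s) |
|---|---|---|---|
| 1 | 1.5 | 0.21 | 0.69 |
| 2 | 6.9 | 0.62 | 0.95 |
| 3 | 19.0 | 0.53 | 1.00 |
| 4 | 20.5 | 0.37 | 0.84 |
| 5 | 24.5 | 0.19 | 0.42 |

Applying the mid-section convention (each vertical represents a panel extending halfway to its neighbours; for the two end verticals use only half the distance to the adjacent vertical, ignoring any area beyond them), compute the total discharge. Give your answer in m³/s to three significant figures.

w_1 = (6.9 − 1.5)/2 = 2.7 m; q_1 = 0.69 × 0.21 × 2.7 = 0.3912 m³/s
w_2 = (19.0 − 1.5)/2 = 8.75 m; q_2 = 0.95 × 0.62 × 8.75 = 5.154 m³/s
w_3 = (20.5 − 6.9)/2 = 6.8 m; q_3 = 1.00 × 0.53 × 6.8 = 3.604 m³/s
w_4 = (24.5 − 19.0)/2 = 2.75 m; q_4 = 0.84 × 0.37 × 2.75 = 0.8547 m³/s
w_5 = (24.5 − 20.5)/2 = 2 m; q_5 = 0.42 × 0.19 × 2 = 0.1596 m³/s
Q = Σ qᵢ = 10.16 m³/s

10.2 m³/s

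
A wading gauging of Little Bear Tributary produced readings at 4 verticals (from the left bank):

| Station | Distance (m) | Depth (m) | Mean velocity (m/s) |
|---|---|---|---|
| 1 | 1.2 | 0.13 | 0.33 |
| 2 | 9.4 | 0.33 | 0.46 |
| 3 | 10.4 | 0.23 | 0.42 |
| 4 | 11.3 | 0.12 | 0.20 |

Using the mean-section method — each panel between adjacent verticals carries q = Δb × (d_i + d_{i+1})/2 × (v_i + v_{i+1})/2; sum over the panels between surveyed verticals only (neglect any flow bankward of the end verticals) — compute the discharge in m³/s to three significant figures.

0.917 m³/s

Panel 1-2: Δb = 8.2 m, d̄ = (0.13+0.33)/2 = 0.23, v̄ = (0.33+0.46)/2 = 0.395 → q = 8.2×0.23×0.395 = 0.7450 m³/s
Panel 2-3: Δb = 1 m, d̄ = (0.33+0.23)/2 = 0.28, v̄ = (0.46+0.42)/2 = 0.44 → q = 1×0.28×0.44 = 0.1232 m³/s
Panel 3-4: Δb = 0.9 m, d̄ = (0.23+0.12)/2 = 0.175, v̄ = (0.42+0.20)/2 = 0.31 → q = 0.9×0.175×0.31 = 0.04883 m³/s
Q = Σ q = 0.9170 m³/s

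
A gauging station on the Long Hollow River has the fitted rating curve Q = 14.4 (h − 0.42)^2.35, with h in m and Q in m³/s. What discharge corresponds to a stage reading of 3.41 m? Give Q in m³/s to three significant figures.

189 m³/s

Q = 14.4 × (3.41 − 0.42)^2.35 = 14.4 × 2.99^2.35 = 188.9 m³/s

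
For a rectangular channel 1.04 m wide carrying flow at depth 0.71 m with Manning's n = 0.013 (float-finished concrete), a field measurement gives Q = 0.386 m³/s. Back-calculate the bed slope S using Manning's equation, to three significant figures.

A = b·y = 1.04 × 0.71 = 0.7384 m²
P = b + 2y = 1.04 + 2×0.71 = 2.460 m
R = A/P = 0.7384/2.460 = 0.3002 m
S = (Q·n / (1·A·R^(2/3)))² = (0.386×0.013 / (1×0.7384×0.4483))² = 0.0002298

0.000230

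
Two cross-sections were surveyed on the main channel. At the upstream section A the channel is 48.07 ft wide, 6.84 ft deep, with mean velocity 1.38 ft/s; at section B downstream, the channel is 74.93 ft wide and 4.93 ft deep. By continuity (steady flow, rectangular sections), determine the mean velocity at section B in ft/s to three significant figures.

Q = A₁V₁ = (48.07×6.84) × 1.38 = 453.7 ft³/s
A₂ = 74.93 × 4.93 = 369.4 ft²
V₂ = Q/A₂ = 453.7/369.4 = 1.228 ft/s

1.23 ft/s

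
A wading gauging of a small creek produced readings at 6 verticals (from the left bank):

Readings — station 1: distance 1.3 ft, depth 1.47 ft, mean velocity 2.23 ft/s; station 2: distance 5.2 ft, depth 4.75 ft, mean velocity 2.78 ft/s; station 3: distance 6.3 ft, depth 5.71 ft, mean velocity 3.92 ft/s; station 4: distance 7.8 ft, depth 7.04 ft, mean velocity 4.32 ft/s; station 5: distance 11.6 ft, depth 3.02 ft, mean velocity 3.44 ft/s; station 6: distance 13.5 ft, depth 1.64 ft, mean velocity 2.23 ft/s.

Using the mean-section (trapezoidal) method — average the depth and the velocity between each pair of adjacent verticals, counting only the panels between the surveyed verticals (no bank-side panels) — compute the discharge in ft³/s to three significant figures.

176 ft³/s

Panel 1-2: Δb = 3.9 ft, d̄ = (1.47+4.75)/2 = 3.11, v̄ = (2.23+2.78)/2 = 2.505 → q = 3.9×3.11×2.505 = 30.38 ft³/s
Panel 2-3: Δb = 1.1 ft, d̄ = (4.75+5.71)/2 = 5.23, v̄ = (2.78+3.92)/2 = 3.35 → q = 1.1×5.23×3.35 = 19.27 ft³/s
Panel 3-4: Δb = 1.5 ft, d̄ = (5.71+7.04)/2 = 6.375, v̄ = (3.92+4.32)/2 = 4.12 → q = 1.5×6.375×4.12 = 39.40 ft³/s
Panel 4-5: Δb = 3.8 ft, d̄ = (7.04+3.02)/2 = 5.03, v̄ = (4.32+3.44)/2 = 3.88 → q = 3.8×5.03×3.88 = 74.16 ft³/s
Panel 5-6: Δb = 1.9 ft, d̄ = (3.02+1.64)/2 = 2.33, v̄ = (3.44+2.23)/2 = 2.835 → q = 1.9×2.33×2.835 = 12.55 ft³/s
Q = Σ q = 175.8 ft³/s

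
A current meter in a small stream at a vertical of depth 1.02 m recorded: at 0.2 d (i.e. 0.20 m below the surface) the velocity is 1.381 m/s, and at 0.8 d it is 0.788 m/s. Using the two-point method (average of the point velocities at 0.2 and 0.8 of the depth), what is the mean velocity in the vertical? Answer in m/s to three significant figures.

1.08 m/s

v̄ = (1.381 + 0.788) / 2 = 1.085 m/s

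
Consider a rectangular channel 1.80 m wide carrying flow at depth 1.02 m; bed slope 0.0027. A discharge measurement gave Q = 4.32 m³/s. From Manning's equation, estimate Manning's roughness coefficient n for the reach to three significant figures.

0.0135

A = b·y = 1.80 × 1.02 = 1.836 m²
P = b + 2y = 1.80 + 2×1.02 = 3.840 m
R = A/P = 1.836/3.840 = 0.4781 m
n = (1/Q)·A·R^(2/3)·S^(1/2) = (1/4.32) × 1.836 × 0.6115 × 0.05196 = 0.01350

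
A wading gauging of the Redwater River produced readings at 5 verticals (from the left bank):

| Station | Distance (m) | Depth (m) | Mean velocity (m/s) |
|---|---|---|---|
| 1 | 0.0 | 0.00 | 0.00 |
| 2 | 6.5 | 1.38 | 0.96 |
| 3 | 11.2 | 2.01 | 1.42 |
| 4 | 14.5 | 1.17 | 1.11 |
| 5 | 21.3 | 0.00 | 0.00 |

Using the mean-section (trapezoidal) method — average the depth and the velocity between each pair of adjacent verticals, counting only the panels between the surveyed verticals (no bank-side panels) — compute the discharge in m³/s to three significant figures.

20.5 m³/s

Panel 1-2: Δb = 6.5 m, d̄ = (0.00+1.38)/2 = 0.69, v̄ = (0.00+0.96)/2 = 0.48 → q = 6.5×0.69×0.48 = 2.153 m³/s
Panel 2-3: Δb = 4.7 m, d̄ = (1.38+2.01)/2 = 1.695, v̄ = (0.96+1.42)/2 = 1.19 → q = 4.7×1.695×1.19 = 9.480 m³/s
Panel 3-4: Δb = 3.3 m, d̄ = (2.01+1.17)/2 = 1.59, v̄ = (1.42+1.11)/2 = 1.265 → q = 3.3×1.59×1.265 = 6.637 m³/s
Panel 4-5: Δb = 6.8 m, d̄ = (1.17+0.00)/2 = 0.585, v̄ = (1.11+0.00)/2 = 0.555 → q = 6.8×0.585×0.555 = 2.208 m³/s
Q = Σ q = 20.48 m³/s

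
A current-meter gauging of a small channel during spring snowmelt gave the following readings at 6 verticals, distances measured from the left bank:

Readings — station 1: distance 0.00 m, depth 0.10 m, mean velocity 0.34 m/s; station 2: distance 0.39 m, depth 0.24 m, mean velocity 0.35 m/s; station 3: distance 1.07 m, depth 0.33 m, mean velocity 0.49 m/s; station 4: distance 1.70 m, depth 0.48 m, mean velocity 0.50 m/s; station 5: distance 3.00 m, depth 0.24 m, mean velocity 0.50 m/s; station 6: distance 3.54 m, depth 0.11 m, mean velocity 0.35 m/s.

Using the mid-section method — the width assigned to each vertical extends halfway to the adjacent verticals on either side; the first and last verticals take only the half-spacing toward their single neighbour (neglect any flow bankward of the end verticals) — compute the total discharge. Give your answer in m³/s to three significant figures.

0.510 m³/s

w_1 = (0.39 − 0.00)/2 = 0.195 m; q_1 = 0.34 × 0.10 × 0.195 = 0.006630 m³/s
w_2 = (1.07 − 0.00)/2 = 0.535 m; q_2 = 0.35 × 0.24 × 0.535 = 0.04494 m³/s
w_3 = (1.70 − 0.39)/2 = 0.655 m; q_3 = 0.49 × 0.33 × 0.655 = 0.1059 m³/s
w_4 = (3.00 − 1.07)/2 = 0.965 m; q_4 = 0.50 × 0.48 × 0.965 = 0.2316 m³/s
w_5 = (3.54 − 1.70)/2 = 0.92 m; q_5 = 0.50 × 0.24 × 0.92 = 0.1104 m³/s
w_6 = (3.54 − 3.00)/2 = 0.27 m; q_6 = 0.35 × 0.11 × 0.27 = 0.01040 m³/s
Q = Σ qᵢ = 0.5099 m³/s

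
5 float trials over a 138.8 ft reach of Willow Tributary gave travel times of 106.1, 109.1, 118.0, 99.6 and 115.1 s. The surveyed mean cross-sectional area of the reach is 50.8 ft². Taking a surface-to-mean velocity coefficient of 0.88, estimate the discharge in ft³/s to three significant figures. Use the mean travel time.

56.6 ft³/s

t̄ = (106.1 + 109.1 + 118.0 + 99.6 + 115.1) / 5 = 109.58 s
v_surface = L / t̄ = 138.8 / 109.58 = 1.267 ft/s
v_mean = 0.88 × 1.267 = 1.115 ft/s
Q = A × v_mean = 50.8 × 1.115 = 56.62 ft³/s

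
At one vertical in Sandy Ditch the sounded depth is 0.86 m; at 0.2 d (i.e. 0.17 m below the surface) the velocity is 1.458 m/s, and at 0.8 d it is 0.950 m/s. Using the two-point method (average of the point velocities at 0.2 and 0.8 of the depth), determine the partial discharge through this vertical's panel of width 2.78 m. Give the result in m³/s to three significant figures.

v̄ = (1.458 + 0.950) / 2 = 1.204 m/s
q = v̄ × d × w = 1.204 × 0.86 × 2.78 = 2.879 m³/s

2.88 m³/s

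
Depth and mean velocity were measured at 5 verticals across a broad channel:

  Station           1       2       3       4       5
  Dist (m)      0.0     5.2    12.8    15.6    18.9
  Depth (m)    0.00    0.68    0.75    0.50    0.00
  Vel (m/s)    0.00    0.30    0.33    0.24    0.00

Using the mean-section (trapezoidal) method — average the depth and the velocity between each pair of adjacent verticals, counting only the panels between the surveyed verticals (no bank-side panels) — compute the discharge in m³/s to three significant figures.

Panel 1-2: Δb = 5.2 m, d̄ = (0.00+0.68)/2 = 0.34, v̄ = (0.00+0.30)/2 = 0.15 → q = 5.2×0.34×0.15 = 0.2652 m³/s
Panel 2-3: Δb = 7.6 m, d̄ = (0.68+0.75)/2 = 0.715, v̄ = (0.30+0.33)/2 = 0.315 → q = 7.6×0.715×0.315 = 1.712 m³/s
Panel 3-4: Δb = 2.8 m, d̄ = (0.75+0.50)/2 = 0.625, v̄ = (0.33+0.24)/2 = 0.285 → q = 2.8×0.625×0.285 = 0.4988 m³/s
Panel 4-5: Δb = 3.3 m, d̄ = (0.50+0.00)/2 = 0.25, v̄ = (0.24+0.00)/2 = 0.12 → q = 3.3×0.25×0.12 = 0.09900 m³/s
Q = Σ q = 2.575 m³/s

2.57 m³/s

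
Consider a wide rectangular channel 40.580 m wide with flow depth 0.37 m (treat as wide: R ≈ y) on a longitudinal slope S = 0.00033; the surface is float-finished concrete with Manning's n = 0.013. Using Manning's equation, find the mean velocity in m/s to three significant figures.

0.720 m/s

A = b·y = 40.580 × 0.37 = 15.01 m²
Wide channel: R ≈ y = 0.37 m
Q = (1/n)·A·R^(2/3)·S^(1/2) = (1/0.013) × 15.01 × 0.3700^(2/3) × 0.00033^(1/2) = 10.81 m³/s
V = Q/A = 10.81/15.01 = 0.7202 m/s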